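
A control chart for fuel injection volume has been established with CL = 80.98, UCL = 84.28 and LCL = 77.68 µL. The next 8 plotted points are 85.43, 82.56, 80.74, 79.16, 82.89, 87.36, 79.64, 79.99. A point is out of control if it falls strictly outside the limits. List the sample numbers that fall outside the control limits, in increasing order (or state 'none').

Compare each point to [77.68, 84.28]: sample 1 = 85.43 > UCL; sample 6 = 87.36 > UCL.

1, 6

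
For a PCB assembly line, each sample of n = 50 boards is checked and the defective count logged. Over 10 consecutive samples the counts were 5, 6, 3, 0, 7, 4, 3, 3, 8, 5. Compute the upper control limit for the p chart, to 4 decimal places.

0.2082

p̄ = Σdᵢ / (k·n) = 44 / (10 × 50) = 0.08800
UCL = p̄ + 3·√(p̄(1−p̄)/n) = 0.08800 + 3 × √(0.08800×0.91200/50) = 0.08800 + 3 × 0.04006 = 0.20819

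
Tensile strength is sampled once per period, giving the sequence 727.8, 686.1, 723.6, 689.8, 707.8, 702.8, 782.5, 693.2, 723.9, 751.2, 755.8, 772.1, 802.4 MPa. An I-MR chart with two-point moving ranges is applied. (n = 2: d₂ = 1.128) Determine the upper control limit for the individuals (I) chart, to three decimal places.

X̄ = (727.8 + 686.1 + 723.6 + 689.8 + 707.8 + 702.8 + 782.5 + 693.2 + 723.9 + 751.2 + 755.8 + 772.1 + 802.4) / 13 = 732.2308
Moving ranges: 41.7, 37.5, 33.8, 18.0, 5.0, 79.7, 89.3, 30.7, 27.3, 4.6, 16.3, 30.3; M̄R̄ = 414.2000 / 12 = 34.5167
UCL = X̄ + 3·M̄R̄/d₂ = 732.2308 + 3 × 34.5167 / 1.128 = 824.0304

824.030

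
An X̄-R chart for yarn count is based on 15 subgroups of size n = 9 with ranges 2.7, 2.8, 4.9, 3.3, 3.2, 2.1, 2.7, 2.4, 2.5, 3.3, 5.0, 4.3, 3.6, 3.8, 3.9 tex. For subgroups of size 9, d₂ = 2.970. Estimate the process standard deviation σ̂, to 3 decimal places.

R̄ = (2.7 + 2.8 + 4.9 + 3.3 + 3.2 + 2.1 + 2.7 + 2.4 + 2.5 + 3.3 + 5.0 + 4.3 + 3.6 + 3.8 + 3.9) / 15 = 3.3667
σ̂ = R̄ / d₂ = 3.3667 / 2.970 = 1.1336

1.134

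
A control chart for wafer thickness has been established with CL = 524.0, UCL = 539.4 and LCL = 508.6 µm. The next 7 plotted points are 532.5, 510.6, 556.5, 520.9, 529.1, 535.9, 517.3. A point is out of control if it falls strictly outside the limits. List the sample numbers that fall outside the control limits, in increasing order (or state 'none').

Compare each point to [508.6, 539.4]: sample 3 = 556.5 > UCL.

3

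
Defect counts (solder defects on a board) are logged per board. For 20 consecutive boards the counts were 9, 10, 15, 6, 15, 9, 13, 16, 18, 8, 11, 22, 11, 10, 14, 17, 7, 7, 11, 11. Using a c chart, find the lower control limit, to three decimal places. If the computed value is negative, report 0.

c̄ = (9 + 10 + 15 + 6 + 15 + 9 + 13 + 16 + 18 + 8 + 11 + 22 + 11 + 10 + 14 + 17 + 7 + 7 + 11 + 11) / 20 = 240 / 20 = 12.0000
LCL = c̄ − 3√c̄ = 12.0000 − 3 × 3.4641 = 1.6077

1.608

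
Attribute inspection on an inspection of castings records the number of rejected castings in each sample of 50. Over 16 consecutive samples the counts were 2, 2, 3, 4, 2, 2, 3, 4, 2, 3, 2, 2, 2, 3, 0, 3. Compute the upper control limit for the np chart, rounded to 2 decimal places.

7.01

p̄ = Σdᵢ / (k·n) = 39 / (16 × 50) = 0.04875
UCL = np̄ + 3·√(np̄(1−p̄)) = 2.4375 + 3 × √(2.4375×0.95125) = 2.4375 + 3 × 1.5227 = 7.0057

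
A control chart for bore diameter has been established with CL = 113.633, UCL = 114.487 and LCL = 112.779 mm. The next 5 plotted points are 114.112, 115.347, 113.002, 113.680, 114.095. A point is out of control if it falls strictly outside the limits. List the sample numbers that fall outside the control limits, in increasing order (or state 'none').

2

Compare each point to [112.779, 114.487]: sample 2 = 115.347 > UCL.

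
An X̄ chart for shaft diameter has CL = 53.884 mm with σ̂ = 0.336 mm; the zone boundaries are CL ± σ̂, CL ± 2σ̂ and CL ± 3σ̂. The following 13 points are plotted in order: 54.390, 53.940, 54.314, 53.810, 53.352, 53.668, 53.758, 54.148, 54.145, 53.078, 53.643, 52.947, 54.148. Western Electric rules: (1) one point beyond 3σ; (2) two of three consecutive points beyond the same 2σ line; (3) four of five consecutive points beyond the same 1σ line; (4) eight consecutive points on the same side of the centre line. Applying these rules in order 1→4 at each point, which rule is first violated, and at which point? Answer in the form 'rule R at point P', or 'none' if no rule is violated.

rule 2 at point 12

Zone of each point (C = within 1σ̂, B = 1σ̂–2σ̂, A = 2σ̂–3σ̂, * = beyond 3σ̂; sign = side of CL): 1:+B, 2:+C, 3:+B, 4:-C, 5:-B, 6:-C, 7:-C, 8:+C, 9:+C, 10:-A, 11:-C, 12:-A, 13:+C
Rule 2 (two of three consecutive points beyond the same 2σ limit) is satisfied at point 12.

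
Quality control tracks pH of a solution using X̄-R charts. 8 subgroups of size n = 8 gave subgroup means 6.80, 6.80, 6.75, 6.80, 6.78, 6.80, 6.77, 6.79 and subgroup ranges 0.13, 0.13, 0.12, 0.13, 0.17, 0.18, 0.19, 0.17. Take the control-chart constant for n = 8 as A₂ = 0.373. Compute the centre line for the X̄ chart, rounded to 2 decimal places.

6.79

X̄̄ = (6.80 + 6.80 + 6.75 + 6.80 + 6.78 + 6.80 + 6.77 + 6.79) / 8 = 54.2900 / 8 = 6.7862
CL = X̄̄ = 6.7862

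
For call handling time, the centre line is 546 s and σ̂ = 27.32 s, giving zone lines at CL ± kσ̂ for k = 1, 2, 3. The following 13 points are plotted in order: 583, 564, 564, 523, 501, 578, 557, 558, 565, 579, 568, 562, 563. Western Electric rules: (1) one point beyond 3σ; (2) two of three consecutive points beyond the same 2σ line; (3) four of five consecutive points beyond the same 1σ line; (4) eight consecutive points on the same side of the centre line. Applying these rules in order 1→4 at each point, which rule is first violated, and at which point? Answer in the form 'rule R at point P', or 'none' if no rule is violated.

rule 4 at point 13

Zone of each point (C = within 1σ̂, B = 1σ̂–2σ̂, A = 2σ̂–3σ̂, * = beyond 3σ̂; sign = side of CL): 1:+B, 2:+C, 3:+C, 4:-C, 5:-B, 6:+B, 7:+C, 8:+C, 9:+C, 10:+B, 11:+C, 12:+C, 13:+C
Rule 4 (eight consecutive points on the same side of the centre line) is satisfied at point 13.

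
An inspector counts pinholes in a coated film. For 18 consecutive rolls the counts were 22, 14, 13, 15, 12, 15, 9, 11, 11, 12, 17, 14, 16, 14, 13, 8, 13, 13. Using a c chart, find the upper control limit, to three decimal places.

c̄ = (22 + 14 + 13 + 15 + 12 + 15 + 9 + 11 + 11 + 12 + 17 + 14 + 16 + 14 + 13 + 8 + 13 + 13) / 18 = 242 / 18 = 13.4444
UCL = c̄ + 3√c̄ = 13.4444 + 3 × √13.4444 = 13.4444 + 3 × 3.6667 = 24.4444

24.444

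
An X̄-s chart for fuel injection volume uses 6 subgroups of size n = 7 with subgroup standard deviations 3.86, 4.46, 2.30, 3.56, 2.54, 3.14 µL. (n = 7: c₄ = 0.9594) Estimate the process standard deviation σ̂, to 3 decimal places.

3.450

s̄ = (3.86 + 4.46 + 2.30 + 3.56 + 2.54 + 3.14) / 6 = 3.3100
σ̂ = s̄ / c₄ = 3.3100 / 0.9594 = 3.4501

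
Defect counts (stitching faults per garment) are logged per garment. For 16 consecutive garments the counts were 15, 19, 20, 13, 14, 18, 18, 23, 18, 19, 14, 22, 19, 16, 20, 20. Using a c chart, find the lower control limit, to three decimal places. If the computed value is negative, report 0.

5.272

c̄ = (15 + 19 + 20 + 13 + 14 + 18 + 18 + 23 + 18 + 19 + 14 + 22 + 19 + 16 + 20 + 20) / 16 = 288 / 16 = 18.0000
LCL = c̄ − 3√c̄ = 18.0000 − 3 × 4.2426 = 5.2721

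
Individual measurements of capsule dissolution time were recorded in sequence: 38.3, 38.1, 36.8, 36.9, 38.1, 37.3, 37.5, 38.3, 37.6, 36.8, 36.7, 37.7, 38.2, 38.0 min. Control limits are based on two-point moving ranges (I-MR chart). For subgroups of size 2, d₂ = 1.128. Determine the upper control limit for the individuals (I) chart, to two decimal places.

39.21

X̄ = (38.3 + 38.1 + 36.8 + 36.9 + 38.1 + 37.3 + 37.5 + 38.3 + 37.6 + 36.8 + 36.7 + 37.7 + 38.2 + 38.0) / 14 = 37.5929
Moving ranges: 0.2, 1.3, 0.1, 1.2, 0.8, 0.2, 0.8, 0.7, 0.8, 0.1, 1.0, 0.5, 0.2; M̄R̄ = 7.9000 / 13 = 0.6077
UCL = X̄ + 3·M̄R̄/d₂ = 37.5929 + 3 × 0.6077 / 1.128 = 39.2091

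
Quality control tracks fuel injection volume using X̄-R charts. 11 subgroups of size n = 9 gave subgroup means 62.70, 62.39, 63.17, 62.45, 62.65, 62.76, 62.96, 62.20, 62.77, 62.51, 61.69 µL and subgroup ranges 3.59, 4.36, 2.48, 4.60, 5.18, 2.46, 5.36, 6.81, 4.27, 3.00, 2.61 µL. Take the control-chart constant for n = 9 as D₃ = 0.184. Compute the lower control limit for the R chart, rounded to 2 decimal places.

R̄ = (3.59 + 4.36 + 2.48 + 4.60 + 5.18 + 2.46 + 5.36 + 6.81 + 4.27 + 3.00 + 2.61) / 11 = 44.7200 / 11 = 4.0655
LCL_R = D₃·R̄ = 0.184 × 4.0655 = 0.7480

0.75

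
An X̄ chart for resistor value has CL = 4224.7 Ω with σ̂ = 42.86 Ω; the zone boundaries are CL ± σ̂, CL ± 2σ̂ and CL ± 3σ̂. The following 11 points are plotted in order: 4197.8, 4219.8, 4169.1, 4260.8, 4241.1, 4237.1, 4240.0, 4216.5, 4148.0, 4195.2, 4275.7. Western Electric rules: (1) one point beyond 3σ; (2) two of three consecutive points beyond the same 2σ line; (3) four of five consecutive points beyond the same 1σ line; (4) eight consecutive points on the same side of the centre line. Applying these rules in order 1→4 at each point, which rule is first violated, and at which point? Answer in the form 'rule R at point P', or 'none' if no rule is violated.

Zone of each point (C = within 1σ̂, B = 1σ̂–2σ̂, A = 2σ̂–3σ̂, * = beyond 3σ̂; sign = side of CL): 1:-C, 2:-C, 3:-B, 4:+C, 5:+C, 6:+C, 7:+C, 8:-C, 9:-B, 10:-C, 11:+B
No rule fires across all 11 points.

none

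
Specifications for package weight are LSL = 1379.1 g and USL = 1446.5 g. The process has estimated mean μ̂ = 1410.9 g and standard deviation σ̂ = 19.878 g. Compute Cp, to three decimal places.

0.565

Cp = (USL − LSL) / (6σ̂) = (1446.5 − 1379.1) / (6 × 19.878) = 67.4000 / 119.2680 = 0.5651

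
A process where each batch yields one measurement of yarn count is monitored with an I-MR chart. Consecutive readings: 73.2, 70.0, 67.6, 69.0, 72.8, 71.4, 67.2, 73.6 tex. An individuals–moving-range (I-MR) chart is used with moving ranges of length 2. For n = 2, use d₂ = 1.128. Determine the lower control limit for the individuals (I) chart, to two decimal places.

61.94

X̄ = (73.2 + 70.0 + 67.6 + 69.0 + 72.8 + 71.4 + 67.2 + 73.6) / 8 = 70.6000
Moving ranges: 3.2, 2.4, 1.4, 3.8, 1.4, 4.2, 6.4; M̄R̄ = 22.8000 / 7 = 3.2571
LCL = X̄ − 3·M̄R̄/d₂ = 70.6000 − 3 × 3.2571 / 1.128 = 61.9374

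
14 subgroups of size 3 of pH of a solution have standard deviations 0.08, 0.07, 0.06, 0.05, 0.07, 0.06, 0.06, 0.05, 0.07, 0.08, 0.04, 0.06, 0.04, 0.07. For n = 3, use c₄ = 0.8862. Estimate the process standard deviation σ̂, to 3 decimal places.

0.069

s̄ = (0.08 + 0.07 + 0.06 + 0.05 + 0.07 + 0.06 + 0.06 + 0.05 + 0.07 + 0.08 + 0.04 + 0.06 + 0.04 + 0.07) / 14 = 0.0614
σ̂ = s̄ / c₄ = 0.0614 / 0.8862 = 0.0693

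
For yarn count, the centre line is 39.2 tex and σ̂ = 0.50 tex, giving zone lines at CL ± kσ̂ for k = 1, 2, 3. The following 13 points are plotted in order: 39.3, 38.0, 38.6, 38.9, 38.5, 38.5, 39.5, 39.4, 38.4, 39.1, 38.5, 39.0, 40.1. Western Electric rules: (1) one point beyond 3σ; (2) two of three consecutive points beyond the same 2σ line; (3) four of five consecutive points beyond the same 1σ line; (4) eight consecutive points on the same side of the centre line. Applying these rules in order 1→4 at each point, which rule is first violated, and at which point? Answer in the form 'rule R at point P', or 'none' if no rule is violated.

Zone of each point (C = within 1σ̂, B = 1σ̂–2σ̂, A = 2σ̂–3σ̂, * = beyond 3σ̂; sign = side of CL): 1:+C, 2:-A, 3:-B, 4:-C, 5:-B, 6:-B, 7:+C, 8:+C, 9:-B, 10:-C, 11:-B, 12:-C, 13:+B
Rule 3 (four of five consecutive points beyond the same 1σ limit) is satisfied at point 6.

rule 3 at point 6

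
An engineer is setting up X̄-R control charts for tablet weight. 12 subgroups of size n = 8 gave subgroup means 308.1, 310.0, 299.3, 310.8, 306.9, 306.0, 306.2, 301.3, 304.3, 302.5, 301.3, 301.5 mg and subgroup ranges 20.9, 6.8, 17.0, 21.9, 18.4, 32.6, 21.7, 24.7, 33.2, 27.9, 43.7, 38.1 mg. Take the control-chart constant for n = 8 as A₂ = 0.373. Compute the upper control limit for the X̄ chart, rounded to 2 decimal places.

314.39

X̄̄ = (308.1 + 310.0 + 299.3 + 310.8 + 306.9 + 306.0 + 306.2 + 301.3 + 304.3 + 302.5 + 301.3 + 301.5) / 12 = 3658.2000 / 12 = 304.8500
R̄ = (20.9 + 6.8 + 17.0 + 21.9 + 18.4 + 32.6 + 21.7 + 24.7 + 33.2 + 27.9 + 43.7 + 38.1) / 12 = 306.9000 / 12 = 25.5750
UCL = X̄̄ + A₂·R̄ = 304.8500 + 0.373 × 25.5750 = 314.3895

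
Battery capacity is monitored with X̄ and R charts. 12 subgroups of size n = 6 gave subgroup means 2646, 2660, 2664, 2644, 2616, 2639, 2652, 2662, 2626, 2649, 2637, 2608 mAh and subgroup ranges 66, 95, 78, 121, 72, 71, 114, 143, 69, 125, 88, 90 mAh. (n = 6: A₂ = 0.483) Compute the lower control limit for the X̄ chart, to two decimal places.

X̄̄ = (2646 + 2660 + 2664 + 2644 + 2616 + 2639 + 2652 + 2662 + 2626 + 2649 + 2637 + 2608) / 12 = 31703.0000 / 12 = 2641.9167
R̄ = (66 + 95 + 78 + 121 + 72 + 71 + 114 + 143 + 69 + 125 + 88 + 90) / 12 = 1132.0000 / 12 = 94.3333
LCL = X̄̄ − A₂·R̄ = 2641.9167 − 0.483 × 94.3333 = 2596.3537

2596.35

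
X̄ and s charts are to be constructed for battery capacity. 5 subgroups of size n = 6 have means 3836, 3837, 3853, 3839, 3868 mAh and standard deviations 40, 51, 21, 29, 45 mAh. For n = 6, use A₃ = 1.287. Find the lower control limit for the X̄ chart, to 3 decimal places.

3798.724

X̄̄ = (3836 + 3837 + 3853 + 3839 + 3868) / 5 = 3846.6000
s̄ = (40 + 51 + 21 + 29 + 45) / 5 = 37.2000
LCL = X̄̄ − A₃·s̄ = 3846.6000 − 1.287 × 37.2000 = 3798.7236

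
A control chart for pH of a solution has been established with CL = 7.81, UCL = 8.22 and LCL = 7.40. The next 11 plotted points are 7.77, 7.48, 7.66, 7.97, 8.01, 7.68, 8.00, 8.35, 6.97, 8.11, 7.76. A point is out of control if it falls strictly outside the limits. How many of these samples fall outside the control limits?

2

Compare each point to [7.40, 8.22]: sample 8 = 8.35 > UCL; sample 9 = 6.97 < LCL.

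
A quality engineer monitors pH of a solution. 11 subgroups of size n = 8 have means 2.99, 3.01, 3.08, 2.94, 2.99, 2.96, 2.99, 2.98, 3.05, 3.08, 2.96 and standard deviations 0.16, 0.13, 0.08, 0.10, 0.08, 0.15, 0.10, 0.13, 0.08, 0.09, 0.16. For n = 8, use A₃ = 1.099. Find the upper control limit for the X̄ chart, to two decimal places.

3.13

X̄̄ = (2.99 + 3.01 + 3.08 + 2.94 + 2.99 + 2.96 + 2.99 + 2.98 + 3.05 + 3.08 + 2.96) / 11 = 3.0027
s̄ = (0.16 + 0.13 + 0.08 + 0.10 + 0.08 + 0.15 + 0.10 + 0.13 + 0.08 + 0.09 + 0.16) / 11 = 0.1145
UCL = X̄̄ + A₃·s̄ = 3.0027 + 1.099 × 0.1145 = 3.1286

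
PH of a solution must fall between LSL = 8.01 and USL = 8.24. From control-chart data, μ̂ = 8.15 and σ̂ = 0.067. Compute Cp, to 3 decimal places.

Cp = (USL − LSL) / (6σ̂) = (8.24 − 8.01) / (6 × 0.067) = 0.2300 / 0.4020 = 0.5721

0.572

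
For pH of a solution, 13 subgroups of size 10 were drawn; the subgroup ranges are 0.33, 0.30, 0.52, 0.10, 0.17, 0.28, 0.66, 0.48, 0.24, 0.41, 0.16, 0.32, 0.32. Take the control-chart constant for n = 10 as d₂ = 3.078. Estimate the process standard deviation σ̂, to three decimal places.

R̄ = (0.33 + 0.30 + 0.52 + 0.10 + 0.17 + 0.28 + 0.66 + 0.48 + 0.24 + 0.41 + 0.16 + 0.32 + 0.32) / 13 = 0.3300
σ̂ = R̄ / d₂ = 0.3300 / 3.078 = 0.1072

0.107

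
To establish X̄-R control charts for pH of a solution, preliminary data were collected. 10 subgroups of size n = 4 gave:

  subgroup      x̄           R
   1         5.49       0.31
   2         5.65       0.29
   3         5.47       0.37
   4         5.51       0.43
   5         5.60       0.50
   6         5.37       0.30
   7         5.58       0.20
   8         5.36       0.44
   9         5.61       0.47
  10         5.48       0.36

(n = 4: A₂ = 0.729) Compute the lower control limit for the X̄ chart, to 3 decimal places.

5.244

X̄̄ = (5.49 + 5.65 + 5.47 + 5.51 + 5.60 + 5.37 + 5.58 + 5.36 + 5.61 + 5.48) / 10 = 55.1200 / 10 = 5.5120
R̄ = (0.31 + 0.29 + 0.37 + 0.43 + 0.50 + 0.30 + 0.20 + 0.44 + 0.47 + 0.36) / 10 = 3.6700 / 10 = 0.3670
LCL = X̄̄ − A₂·R̄ = 5.5120 − 0.729 × 0.3670 = 5.2445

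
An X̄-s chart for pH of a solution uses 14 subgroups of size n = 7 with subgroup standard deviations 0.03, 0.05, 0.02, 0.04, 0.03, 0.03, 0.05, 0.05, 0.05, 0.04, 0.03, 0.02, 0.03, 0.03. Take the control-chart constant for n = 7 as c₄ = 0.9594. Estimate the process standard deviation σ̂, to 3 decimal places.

s̄ = (0.03 + 0.05 + 0.02 + 0.04 + 0.03 + 0.03 + 0.05 + 0.05 + 0.05 + 0.04 + 0.03 + 0.02 + 0.03 + 0.03) / 14 = 0.0357
σ̂ = s̄ / c₄ = 0.0357 / 0.9594 = 0.0372

0.037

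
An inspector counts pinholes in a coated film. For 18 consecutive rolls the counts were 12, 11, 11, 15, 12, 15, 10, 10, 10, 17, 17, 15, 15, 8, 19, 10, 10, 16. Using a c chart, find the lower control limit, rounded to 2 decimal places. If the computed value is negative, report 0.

c̄ = (12 + 11 + 11 + 15 + 12 + 15 + 10 + 10 + 10 + 17 + 17 + 15 + 15 + 8 + 19 + 10 + 10 + 16) / 18 = 233 / 18 = 12.9444
LCL = c̄ − 3√c̄ = 12.9444 − 3 × 3.5978 = 2.1509

2.15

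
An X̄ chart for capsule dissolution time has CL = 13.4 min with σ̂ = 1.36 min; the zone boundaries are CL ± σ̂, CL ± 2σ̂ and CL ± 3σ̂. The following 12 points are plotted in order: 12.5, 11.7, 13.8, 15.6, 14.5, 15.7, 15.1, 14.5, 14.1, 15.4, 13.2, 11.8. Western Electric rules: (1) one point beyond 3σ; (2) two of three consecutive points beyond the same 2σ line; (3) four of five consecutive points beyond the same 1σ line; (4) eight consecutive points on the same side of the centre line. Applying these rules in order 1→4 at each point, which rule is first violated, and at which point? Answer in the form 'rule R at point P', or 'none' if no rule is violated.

rule 4 at point 10

Zone of each point (C = within 1σ̂, B = 1σ̂–2σ̂, A = 2σ̂–3σ̂, * = beyond 3σ̂; sign = side of CL): 1:-C, 2:-B, 3:+C, 4:+B, 5:+C, 6:+B, 7:+B, 8:+C, 9:+C, 10:+B, 11:-C, 12:-B
Rule 4 (eight consecutive points on the same side of the centre line) is satisfied at point 10.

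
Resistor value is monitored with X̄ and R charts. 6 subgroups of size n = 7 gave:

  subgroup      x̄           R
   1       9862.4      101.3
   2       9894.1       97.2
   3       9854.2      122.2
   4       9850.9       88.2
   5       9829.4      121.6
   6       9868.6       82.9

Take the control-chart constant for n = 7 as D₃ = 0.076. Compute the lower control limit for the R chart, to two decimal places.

R̄ = (101.3 + 97.2 + 122.2 + 88.2 + 121.6 + 82.9) / 6 = 613.4000 / 6 = 102.2333
LCL_R = D₃·R̄ = 0.076 × 102.2333 = 7.7697

7.77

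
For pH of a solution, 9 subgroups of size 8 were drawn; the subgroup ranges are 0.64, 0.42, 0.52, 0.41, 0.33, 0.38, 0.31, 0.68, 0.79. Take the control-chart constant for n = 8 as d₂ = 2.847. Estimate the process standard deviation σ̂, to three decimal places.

0.175

R̄ = (0.64 + 0.42 + 0.52 + 0.41 + 0.33 + 0.38 + 0.31 + 0.68 + 0.79) / 9 = 0.4978
σ̂ = R̄ / d₂ = 0.4978 / 2.847 = 0.1748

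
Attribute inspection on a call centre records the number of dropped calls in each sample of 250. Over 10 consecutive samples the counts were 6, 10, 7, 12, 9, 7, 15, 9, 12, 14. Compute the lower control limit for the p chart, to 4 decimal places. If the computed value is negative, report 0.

0.0030

p̄ = Σdᵢ / (k·n) = 101 / (10 × 250) = 0.04040
LCL = p̄ − 3·√(p̄(1−p̄)/n) = 0.04040 − 3 × 0.01245 = 0.00304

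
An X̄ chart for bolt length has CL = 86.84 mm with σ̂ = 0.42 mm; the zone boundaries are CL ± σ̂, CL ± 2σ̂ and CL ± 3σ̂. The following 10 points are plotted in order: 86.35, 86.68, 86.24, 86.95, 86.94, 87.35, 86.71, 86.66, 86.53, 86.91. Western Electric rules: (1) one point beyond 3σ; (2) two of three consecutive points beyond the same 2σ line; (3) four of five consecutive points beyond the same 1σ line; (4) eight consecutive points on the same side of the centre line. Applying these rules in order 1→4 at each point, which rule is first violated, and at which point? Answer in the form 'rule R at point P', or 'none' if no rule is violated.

Zone of each point (C = within 1σ̂, B = 1σ̂–2σ̂, A = 2σ̂–3σ̂, * = beyond 3σ̂; sign = side of CL): 1:-B, 2:-C, 3:-B, 4:+C, 5:+C, 6:+B, 7:-C, 8:-C, 9:-C, 10:+C
No rule fires across all 10 points.

none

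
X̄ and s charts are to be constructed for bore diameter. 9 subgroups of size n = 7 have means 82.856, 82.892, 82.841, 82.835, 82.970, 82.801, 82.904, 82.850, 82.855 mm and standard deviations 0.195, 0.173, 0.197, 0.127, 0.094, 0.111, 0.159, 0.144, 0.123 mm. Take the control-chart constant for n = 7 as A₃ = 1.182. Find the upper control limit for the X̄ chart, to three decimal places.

X̄̄ = (82.856 + 82.892 + 82.841 + 82.835 + 82.970 + 82.801 + 82.904 + 82.850 + 82.855) / 9 = 82.8671
s̄ = (0.195 + 0.173 + 0.197 + 0.127 + 0.094 + 0.111 + 0.159 + 0.144 + 0.123) / 9 = 0.1470
UCL = X̄̄ + A₃·s̄ = 82.8671 + 1.182 × 0.1470 = 83.0409

83.041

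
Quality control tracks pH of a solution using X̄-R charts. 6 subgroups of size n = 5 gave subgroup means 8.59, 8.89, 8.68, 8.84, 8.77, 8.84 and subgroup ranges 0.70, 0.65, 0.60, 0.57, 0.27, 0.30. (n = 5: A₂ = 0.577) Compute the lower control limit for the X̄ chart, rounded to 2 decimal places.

X̄̄ = (8.59 + 8.89 + 8.68 + 8.84 + 8.77 + 8.84) / 6 = 52.6100 / 6 = 8.7683
R̄ = (0.70 + 0.65 + 0.60 + 0.57 + 0.27 + 0.30) / 6 = 3.0900 / 6 = 0.5150
LCL = X̄̄ − A₂·R̄ = 8.7683 − 0.577 × 0.5150 = 8.4712

8.47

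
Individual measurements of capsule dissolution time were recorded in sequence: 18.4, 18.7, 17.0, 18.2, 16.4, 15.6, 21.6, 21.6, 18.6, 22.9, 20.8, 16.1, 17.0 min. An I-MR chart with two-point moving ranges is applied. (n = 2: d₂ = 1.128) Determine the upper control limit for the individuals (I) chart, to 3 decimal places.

X̄ = (18.4 + 18.7 + 17.0 + 18.2 + 16.4 + 15.6 + 21.6 + 21.6 + 18.6 + 22.9 + 20.8 + 16.1 + 17.0) / 13 = 18.6846
Moving ranges: 0.3, 1.7, 1.2, 1.8, 0.8, 6.0, 0.0, 3.0, 4.3, 2.1, 4.7, 0.9; M̄R̄ = 26.8000 / 12 = 2.2333
UCL = X̄ + 3·M̄R̄/d₂ = 18.6846 + 3 × 2.2333 / 1.128 = 24.6243

24.624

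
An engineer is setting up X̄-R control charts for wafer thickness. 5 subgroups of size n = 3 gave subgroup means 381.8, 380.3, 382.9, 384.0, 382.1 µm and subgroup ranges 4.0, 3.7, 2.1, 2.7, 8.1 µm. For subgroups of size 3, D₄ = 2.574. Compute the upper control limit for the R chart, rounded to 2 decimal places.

10.60

R̄ = (4.0 + 3.7 + 2.1 + 2.7 + 8.1) / 5 = 20.6000 / 5 = 4.1200
UCL_R = D₄·R̄ = 2.574 × 4.1200 = 10.6049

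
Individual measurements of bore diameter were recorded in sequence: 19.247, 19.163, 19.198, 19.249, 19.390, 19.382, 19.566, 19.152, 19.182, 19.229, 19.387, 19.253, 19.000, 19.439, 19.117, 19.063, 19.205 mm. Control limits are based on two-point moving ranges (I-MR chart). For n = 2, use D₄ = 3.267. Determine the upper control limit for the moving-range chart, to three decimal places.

0.510

Moving ranges: 0.084, 0.035, 0.051, 0.141, 0.008, 0.184, 0.414, 0.030, 0.047, 0.158, 0.134, 0.253, 0.439, 0.322, 0.054, 0.142; M̄R̄ = 2.4960 / 16 = 0.1560
UCL_MR = D₄·M̄R̄ = 3.267 × 0.1560 = 0.5097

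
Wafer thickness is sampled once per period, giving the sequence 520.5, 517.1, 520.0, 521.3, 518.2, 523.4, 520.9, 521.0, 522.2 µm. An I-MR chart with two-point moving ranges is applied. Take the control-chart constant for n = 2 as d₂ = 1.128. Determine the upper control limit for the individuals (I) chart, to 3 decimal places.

527.060

X̄ = (520.5 + 517.1 + 520.0 + 521.3 + 518.2 + 523.4 + 520.9 + 521.0 + 522.2) / 9 = 520.5111
Moving ranges: 3.4, 2.9, 1.3, 3.1, 5.2, 2.5, 0.1, 1.2; M̄R̄ = 19.7000 / 8 = 2.4625
UCL = X̄ + 3·M̄R̄/d₂ = 520.5111 + 3 × 2.4625 / 1.128 = 527.0603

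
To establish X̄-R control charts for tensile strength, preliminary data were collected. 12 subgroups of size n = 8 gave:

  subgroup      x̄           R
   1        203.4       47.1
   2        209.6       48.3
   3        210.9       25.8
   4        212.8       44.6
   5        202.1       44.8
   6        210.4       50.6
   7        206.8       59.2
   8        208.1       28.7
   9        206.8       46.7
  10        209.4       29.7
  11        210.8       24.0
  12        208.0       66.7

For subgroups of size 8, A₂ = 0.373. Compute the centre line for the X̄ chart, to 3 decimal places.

X̄̄ = (203.4 + 209.6 + 210.9 + 212.8 + 202.1 + 210.4 + 206.8 + 208.1 + 206.8 + 209.4 + 210.8 + 208.0) / 12 = 2499.1000 / 12 = 208.2583
CL = X̄̄ = 208.2583

208.258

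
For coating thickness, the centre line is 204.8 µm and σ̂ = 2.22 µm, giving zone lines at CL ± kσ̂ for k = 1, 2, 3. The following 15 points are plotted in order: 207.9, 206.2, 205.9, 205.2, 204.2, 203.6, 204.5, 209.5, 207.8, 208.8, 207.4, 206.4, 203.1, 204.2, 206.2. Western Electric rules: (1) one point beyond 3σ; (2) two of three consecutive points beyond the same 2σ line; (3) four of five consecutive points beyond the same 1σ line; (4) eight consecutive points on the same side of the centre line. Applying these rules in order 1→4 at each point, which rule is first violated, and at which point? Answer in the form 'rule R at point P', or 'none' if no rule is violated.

Zone of each point (C = within 1σ̂, B = 1σ̂–2σ̂, A = 2σ̂–3σ̂, * = beyond 3σ̂; sign = side of CL): 1:+B, 2:+C, 3:+C, 4:+C, 5:-C, 6:-C, 7:-C, 8:+A, 9:+B, 10:+B, 11:+B, 12:+C, 13:-C, 14:-C, 15:+C
Rule 3 (four of five consecutive points beyond the same 1σ limit) is satisfied at point 11.

rule 3 at point 11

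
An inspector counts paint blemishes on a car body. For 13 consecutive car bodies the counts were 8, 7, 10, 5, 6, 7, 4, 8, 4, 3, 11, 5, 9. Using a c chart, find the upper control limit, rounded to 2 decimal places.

14.45

c̄ = (8 + 7 + 10 + 5 + 6 + 7 + 4 + 8 + 4 + 3 + 11 + 5 + 9) / 13 = 87 / 13 = 6.6923
UCL = c̄ + 3√c̄ = 6.6923 + 3 × √6.6923 = 6.6923 + 3 × 2.5869 = 14.4532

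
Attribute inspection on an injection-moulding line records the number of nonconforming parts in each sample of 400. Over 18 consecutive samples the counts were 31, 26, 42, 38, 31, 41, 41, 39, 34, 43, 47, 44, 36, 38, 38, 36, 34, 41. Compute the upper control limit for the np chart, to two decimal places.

55.32

p̄ = Σdᵢ / (k·n) = 680 / (18 × 400) = 0.09444
UCL = np̄ + 3·√(np̄(1−p̄)) = 37.7778 + 3 × √(37.7778×0.90556) = 37.7778 + 3 × 5.8489 = 55.3245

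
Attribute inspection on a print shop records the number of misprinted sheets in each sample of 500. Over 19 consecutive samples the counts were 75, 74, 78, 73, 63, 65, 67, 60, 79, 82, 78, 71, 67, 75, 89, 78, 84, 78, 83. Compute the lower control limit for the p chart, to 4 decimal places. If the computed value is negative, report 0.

0.1015

p̄ = Σdᵢ / (k·n) = 1419 / (19 × 500) = 0.14937
LCL = p̄ − 3·√(p̄(1−p̄)/n) = 0.14937 − 3 × 0.01594 = 0.10155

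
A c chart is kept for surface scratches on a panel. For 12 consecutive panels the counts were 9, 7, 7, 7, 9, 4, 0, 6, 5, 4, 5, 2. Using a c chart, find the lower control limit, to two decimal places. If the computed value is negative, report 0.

0.00

c̄ = (9 + 7 + 7 + 7 + 9 + 4 + 0 + 6 + 5 + 4 + 5 + 2) / 12 = 65 / 12 = 5.4167
LCL = c̄ − 3√c̄ = 5.4167 − 3 × 2.3274 = -1.5655 → 0 (cannot be negative)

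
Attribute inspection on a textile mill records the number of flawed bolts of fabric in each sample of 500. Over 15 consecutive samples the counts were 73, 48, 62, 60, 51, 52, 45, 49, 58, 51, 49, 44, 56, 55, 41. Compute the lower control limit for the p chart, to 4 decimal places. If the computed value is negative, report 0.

p̄ = Σdᵢ / (k·n) = 794 / (15 × 500) = 0.10587
LCL = p̄ − 3·√(p̄(1−p̄)/n) = 0.10587 − 3 × 0.01376 = 0.06459

0.0646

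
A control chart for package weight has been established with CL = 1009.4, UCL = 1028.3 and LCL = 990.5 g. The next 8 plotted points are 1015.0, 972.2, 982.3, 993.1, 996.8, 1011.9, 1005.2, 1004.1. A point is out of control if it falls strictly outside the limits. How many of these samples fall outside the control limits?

2

Compare each point to [990.5, 1028.3]: sample 2 = 972.2 < LCL; sample 3 = 982.3 < LCL.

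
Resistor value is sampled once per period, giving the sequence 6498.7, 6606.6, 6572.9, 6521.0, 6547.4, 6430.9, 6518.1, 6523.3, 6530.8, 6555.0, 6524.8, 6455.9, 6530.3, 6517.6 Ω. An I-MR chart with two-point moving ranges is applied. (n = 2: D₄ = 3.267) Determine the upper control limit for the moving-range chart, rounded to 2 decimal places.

162.52

Moving ranges: 107.9, 33.7, 51.9, 26.4, 116.5, 87.2, 5.2, 7.5, 24.2, 30.2, 68.9, 74.4, 12.7; M̄R̄ = 646.7000 / 13 = 49.7462
UCL_MR = D₄·M̄R̄ = 3.267 × 49.7462 = 162.5207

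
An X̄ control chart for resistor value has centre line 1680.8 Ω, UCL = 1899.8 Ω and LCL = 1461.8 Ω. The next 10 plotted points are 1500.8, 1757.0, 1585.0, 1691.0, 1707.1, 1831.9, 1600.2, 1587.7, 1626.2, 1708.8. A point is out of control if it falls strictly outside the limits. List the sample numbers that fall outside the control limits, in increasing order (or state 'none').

none

All 10 points lie within [1461.8, 1899.8].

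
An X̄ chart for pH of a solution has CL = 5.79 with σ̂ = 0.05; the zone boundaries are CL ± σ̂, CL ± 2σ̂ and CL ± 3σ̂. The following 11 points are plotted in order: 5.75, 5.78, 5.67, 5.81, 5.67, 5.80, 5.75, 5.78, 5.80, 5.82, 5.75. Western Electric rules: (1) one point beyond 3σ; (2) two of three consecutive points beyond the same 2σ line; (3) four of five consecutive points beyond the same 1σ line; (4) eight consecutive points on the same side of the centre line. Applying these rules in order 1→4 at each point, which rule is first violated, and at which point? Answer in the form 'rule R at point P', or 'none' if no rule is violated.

Zone of each point (C = within 1σ̂, B = 1σ̂–2σ̂, A = 2σ̂–3σ̂, * = beyond 3σ̂; sign = side of CL): 1:-C, 2:-C, 3:-A, 4:+C, 5:-A, 6:+C, 7:-C, 8:-C, 9:+C, 10:+C, 11:-C
Rule 2 (two of three consecutive points beyond the same 2σ limit) is satisfied at point 5.

rule 2 at point 5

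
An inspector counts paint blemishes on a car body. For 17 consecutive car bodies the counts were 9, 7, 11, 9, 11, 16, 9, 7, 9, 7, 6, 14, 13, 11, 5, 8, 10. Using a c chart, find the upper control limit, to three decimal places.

c̄ = (9 + 7 + 11 + 9 + 11 + 16 + 9 + 7 + 9 + 7 + 6 + 14 + 13 + 11 + 5 + 8 + 10) / 17 = 162 / 17 = 9.5294
UCL = c̄ + 3√c̄ = 9.5294 + 3 × √9.5294 = 9.5294 + 3 × 3.0870 = 18.7903

18.790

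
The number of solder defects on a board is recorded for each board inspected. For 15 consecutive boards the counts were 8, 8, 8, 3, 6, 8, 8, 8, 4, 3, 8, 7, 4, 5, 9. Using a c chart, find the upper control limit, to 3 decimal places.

14.096

c̄ = (8 + 8 + 8 + 3 + 6 + 8 + 8 + 8 + 4 + 3 + 8 + 7 + 4 + 5 + 9) / 15 = 97 / 15 = 6.4667
UCL = c̄ + 3√c̄ = 6.4667 + 3 × √6.4667 = 6.4667 + 3 × 2.5430 = 14.0956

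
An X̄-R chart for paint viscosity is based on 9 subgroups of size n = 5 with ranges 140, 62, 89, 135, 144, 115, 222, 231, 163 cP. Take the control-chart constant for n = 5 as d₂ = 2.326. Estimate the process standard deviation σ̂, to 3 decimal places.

62.148

R̄ = (140 + 62 + 89 + 135 + 144 + 115 + 222 + 231 + 163) / 9 = 144.5556
σ̂ = R̄ / d₂ = 144.5556 / 2.326 = 62.1477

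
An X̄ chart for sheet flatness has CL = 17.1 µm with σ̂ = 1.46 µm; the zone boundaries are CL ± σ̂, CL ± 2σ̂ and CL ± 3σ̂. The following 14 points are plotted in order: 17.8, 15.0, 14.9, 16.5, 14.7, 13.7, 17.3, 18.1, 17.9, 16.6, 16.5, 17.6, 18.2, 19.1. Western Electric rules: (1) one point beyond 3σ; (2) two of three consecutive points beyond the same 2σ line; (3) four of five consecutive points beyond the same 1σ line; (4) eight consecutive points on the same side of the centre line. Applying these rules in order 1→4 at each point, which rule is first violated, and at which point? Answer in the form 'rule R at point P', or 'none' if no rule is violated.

Zone of each point (C = within 1σ̂, B = 1σ̂–2σ̂, A = 2σ̂–3σ̂, * = beyond 3σ̂; sign = side of CL): 1:+C, 2:-B, 3:-B, 4:-C, 5:-B, 6:-A, 7:+C, 8:+C, 9:+C, 10:-C, 11:-C, 12:+C, 13:+C, 14:+B
Rule 3 (four of five consecutive points beyond the same 1σ limit) is satisfied at point 6.

rule 3 at point 6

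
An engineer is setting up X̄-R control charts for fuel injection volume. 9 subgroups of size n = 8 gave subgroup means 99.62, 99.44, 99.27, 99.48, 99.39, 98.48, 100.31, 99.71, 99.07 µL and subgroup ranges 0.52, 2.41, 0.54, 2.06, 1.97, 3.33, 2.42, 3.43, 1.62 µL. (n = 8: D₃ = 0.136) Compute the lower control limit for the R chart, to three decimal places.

0.277

R̄ = (0.52 + 2.41 + 0.54 + 2.06 + 1.97 + 3.33 + 2.42 + 3.43 + 1.62) / 9 = 18.3000 / 9 = 2.0333
LCL_R = D₃·R̄ = 0.136 × 2.0333 = 0.2765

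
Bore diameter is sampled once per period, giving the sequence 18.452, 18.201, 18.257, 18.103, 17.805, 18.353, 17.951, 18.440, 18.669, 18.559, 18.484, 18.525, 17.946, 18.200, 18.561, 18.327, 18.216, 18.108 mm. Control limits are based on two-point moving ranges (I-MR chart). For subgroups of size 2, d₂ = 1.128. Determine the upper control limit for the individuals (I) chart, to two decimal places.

18.96

X̄ = (18.452 + 18.201 + 18.257 + 18.103 + 17.805 + 18.353 + 17.951 + 18.440 + 18.669 + 18.559 + 18.484 + 18.525 + 17.946 + 18.200 + 18.561 + 18.327 + 18.216 + 18.108) / 18 = 18.2865
Moving ranges: 0.251, 0.056, 0.154, 0.298, 0.548, 0.402, 0.489, 0.229, 0.110, 0.075, 0.041, 0.579, 0.254, 0.361, 0.234, 0.111, 0.108; M̄R̄ = 4.3000 / 17 = 0.2529
UCL = X̄ + 3·M̄R̄/d₂ = 18.2865 + 3 × 0.2529 / 1.128 = 18.9592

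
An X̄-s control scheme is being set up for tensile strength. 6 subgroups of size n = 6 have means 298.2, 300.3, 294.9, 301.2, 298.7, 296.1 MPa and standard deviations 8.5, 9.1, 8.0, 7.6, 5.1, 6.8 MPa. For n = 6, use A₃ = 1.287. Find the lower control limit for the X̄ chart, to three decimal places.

X̄̄ = (298.2 + 300.3 + 294.9 + 301.2 + 298.7 + 296.1) / 6 = 298.2333
s̄ = (8.5 + 9.1 + 8.0 + 7.6 + 5.1 + 6.8) / 6 = 7.5167
LCL = X̄̄ − A₃·s̄ = 298.2333 − 1.287 × 7.5167 = 288.5594

288.559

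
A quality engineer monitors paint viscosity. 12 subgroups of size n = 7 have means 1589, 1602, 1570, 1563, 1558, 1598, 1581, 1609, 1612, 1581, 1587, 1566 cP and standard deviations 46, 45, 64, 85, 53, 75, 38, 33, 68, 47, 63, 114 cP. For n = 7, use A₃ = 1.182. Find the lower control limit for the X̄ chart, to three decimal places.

X̄̄ = (1589 + 1602 + 1570 + 1563 + 1558 + 1598 + 1581 + 1609 + 1612 + 1581 + 1587 + 1566) / 12 = 1584.6667
s̄ = (46 + 45 + 64 + 85 + 53 + 75 + 38 + 33 + 68 + 47 + 63 + 114) / 12 = 60.9167
LCL = X̄̄ − A₃·s̄ = 1584.6667 − 1.182 × 60.9167 = 1512.6632

1512.663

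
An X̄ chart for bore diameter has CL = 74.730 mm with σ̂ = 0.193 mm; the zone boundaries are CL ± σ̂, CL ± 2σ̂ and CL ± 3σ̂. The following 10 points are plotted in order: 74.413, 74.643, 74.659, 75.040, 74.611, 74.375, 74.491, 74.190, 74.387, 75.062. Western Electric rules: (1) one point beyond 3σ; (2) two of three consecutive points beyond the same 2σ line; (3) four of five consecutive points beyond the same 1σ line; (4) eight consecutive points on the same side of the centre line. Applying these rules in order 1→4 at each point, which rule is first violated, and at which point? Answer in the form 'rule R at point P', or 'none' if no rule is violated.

Zone of each point (C = within 1σ̂, B = 1σ̂–2σ̂, A = 2σ̂–3σ̂, * = beyond 3σ̂; sign = side of CL): 1:-B, 2:-C, 3:-C, 4:+B, 5:-C, 6:-B, 7:-B, 8:-A, 9:-B, 10:+B
Rule 3 (four of five consecutive points beyond the same 1σ limit) is satisfied at point 9.

rule 3 at point 9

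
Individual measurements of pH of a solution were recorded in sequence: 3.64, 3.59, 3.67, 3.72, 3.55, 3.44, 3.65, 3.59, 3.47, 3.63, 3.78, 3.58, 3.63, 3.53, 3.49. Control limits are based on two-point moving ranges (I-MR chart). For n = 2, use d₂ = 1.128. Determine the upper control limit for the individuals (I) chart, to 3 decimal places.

3.892

X̄ = (3.64 + 3.59 + 3.67 + 3.72 + 3.55 + 3.44 + 3.65 + 3.59 + 3.47 + 3.63 + 3.78 + 3.58 + 3.63 + 3.53 + 3.49) / 15 = 3.5973
Moving ranges: 0.05, 0.08, 0.05, 0.17, 0.11, 0.21, 0.06, 0.12, 0.16, 0.15, 0.20, 0.05, 0.10, 0.04; M̄R̄ = 1.5500 / 14 = 0.1107
UCL = X̄ + 3·M̄R̄/d₂ = 3.5973 + 3 × 0.1107 / 1.128 = 3.8918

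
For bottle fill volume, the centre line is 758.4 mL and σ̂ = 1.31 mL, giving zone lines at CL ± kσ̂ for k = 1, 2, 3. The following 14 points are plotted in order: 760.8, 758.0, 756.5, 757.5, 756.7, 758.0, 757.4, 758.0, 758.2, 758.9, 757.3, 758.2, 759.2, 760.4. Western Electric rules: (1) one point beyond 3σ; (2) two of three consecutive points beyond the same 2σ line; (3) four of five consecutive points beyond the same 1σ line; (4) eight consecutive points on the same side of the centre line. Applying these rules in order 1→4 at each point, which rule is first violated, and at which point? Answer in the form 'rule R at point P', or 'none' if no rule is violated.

rule 4 at point 9

Zone of each point (C = within 1σ̂, B = 1σ̂–2σ̂, A = 2σ̂–3σ̂, * = beyond 3σ̂; sign = side of CL): 1:+B, 2:-C, 3:-B, 4:-C, 5:-B, 6:-C, 7:-C, 8:-C, 9:-C, 10:+C, 11:-C, 12:-C, 13:+C, 14:+B
Rule 4 (eight consecutive points on the same side of the centre line) is satisfied at point 9.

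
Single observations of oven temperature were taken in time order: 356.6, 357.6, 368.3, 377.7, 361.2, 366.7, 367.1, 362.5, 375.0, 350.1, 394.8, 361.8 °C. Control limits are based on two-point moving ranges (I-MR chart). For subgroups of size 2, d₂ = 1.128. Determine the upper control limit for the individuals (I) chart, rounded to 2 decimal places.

X̄ = (356.6 + 357.6 + 368.3 + 377.7 + 361.2 + 366.7 + 367.1 + 362.5 + 375.0 + 350.1 + 394.8 + 361.8) / 12 = 366.6167
Moving ranges: 1.0, 10.7, 9.4, 16.5, 5.5, 0.4, 4.6, 12.5, 24.9, 44.7, 33.0; M̄R̄ = 163.2000 / 11 = 14.8364
UCL = X̄ + 3·M̄R̄/d₂ = 366.6167 + 3 × 14.8364 / 1.128 = 406.0751

406.08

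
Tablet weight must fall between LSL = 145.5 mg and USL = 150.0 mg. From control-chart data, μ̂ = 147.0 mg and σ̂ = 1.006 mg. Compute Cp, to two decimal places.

0.75

Cp = (USL − LSL) / (6σ̂) = (150.0 − 145.5) / (6 × 1.006) = 4.5000 / 6.0360 = 0.7455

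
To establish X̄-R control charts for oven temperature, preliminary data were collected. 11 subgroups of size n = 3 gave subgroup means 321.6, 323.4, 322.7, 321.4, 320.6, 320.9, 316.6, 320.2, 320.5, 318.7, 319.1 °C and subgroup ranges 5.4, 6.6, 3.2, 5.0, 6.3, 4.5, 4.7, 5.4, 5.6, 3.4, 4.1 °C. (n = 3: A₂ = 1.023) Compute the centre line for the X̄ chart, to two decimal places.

320.52

X̄̄ = (321.6 + 323.4 + 322.7 + 321.4 + 320.6 + 320.9 + 316.6 + 320.2 + 320.5 + 318.7 + 319.1) / 11 = 3525.7000 / 11 = 320.5182
CL = X̄̄ = 320.5182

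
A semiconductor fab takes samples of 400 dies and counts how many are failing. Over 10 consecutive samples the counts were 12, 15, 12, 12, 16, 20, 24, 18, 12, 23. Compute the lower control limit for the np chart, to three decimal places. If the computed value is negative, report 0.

p̄ = Σdᵢ / (k·n) = 164 / (10 × 400) = 0.04100
LCL = np̄ − 3·√(np̄(1−p̄)) = 16.4000 − 3 × 3.9658 = 4.5026

4.503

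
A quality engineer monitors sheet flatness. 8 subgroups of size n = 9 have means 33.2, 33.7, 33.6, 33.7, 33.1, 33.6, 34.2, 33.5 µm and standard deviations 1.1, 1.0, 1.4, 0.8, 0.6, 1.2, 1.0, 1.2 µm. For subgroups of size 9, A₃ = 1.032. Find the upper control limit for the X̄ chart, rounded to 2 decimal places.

34.65

X̄̄ = (33.2 + 33.7 + 33.6 + 33.7 + 33.1 + 33.6 + 34.2 + 33.5) / 8 = 33.5750
s̄ = (1.1 + 1.0 + 1.4 + 0.8 + 0.6 + 1.2 + 1.0 + 1.2) / 8 = 1.0375
UCL = X̄̄ + A₃·s̄ = 33.5750 + 1.032 × 1.0375 = 34.6457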